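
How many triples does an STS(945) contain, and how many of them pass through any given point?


An STS(v) is a 2-(v, 3, 1) BIBD: block size k = 3, λ = 1.
Replication: r(k − 1) = λ(v − 1) ⇒ r·2 = 945 − 1 = 944 ⇒ r = 472.
Block count: b = v(v − 1)/6 = 945·944/6 = 892080/6 = 148680.
(Check via bk = vr: 148680·3 = 446040 = 945·472 = 446040 ✓.)

r = 472, b = 148680.


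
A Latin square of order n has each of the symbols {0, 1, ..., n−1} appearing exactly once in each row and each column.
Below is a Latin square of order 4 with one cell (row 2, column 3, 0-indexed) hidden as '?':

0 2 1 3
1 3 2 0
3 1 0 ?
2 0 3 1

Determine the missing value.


Row 2 contains symbols [0, 1, 3] — missing [2].
Column 3 contains symbols [0, 1, 3] — missing [2].
The missing symbol must appear in both missing sets; intersection = [2].
Therefore the hidden value is 2.

Missing value = 2.


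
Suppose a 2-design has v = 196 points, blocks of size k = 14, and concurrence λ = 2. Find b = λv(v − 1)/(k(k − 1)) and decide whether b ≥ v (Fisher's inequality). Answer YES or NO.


r = λ(v − 1)/(k − 1) = 2·195/13 = 30.
b = vr/k = 196·30/14 = 420.
Fisher's inequality: b ≥ v ⇔ 420 ≥ 196? YES.

YES


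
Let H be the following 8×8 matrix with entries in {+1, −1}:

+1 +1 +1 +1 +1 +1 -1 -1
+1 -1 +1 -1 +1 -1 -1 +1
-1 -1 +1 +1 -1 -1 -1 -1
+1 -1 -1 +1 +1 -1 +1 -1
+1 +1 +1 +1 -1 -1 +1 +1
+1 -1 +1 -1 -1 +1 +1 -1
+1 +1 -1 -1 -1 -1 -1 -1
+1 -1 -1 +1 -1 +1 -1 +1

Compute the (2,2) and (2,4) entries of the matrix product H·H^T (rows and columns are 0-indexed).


Row 2 of H: [-1, -1, 1, 1, -1, -1, -1, -1].
Row 4 of H: [1, 1, 1, 1, -1, -1, 1, 1].
(H·H^T)[2][2] = Σ_j H[2][j]·H[2][j] = (-1)² + (-1)² + (1)² + (1)² + (-1)² + (-1)² + (-1)² + (-1)² = 1 + 1 + 1 + 1 + 1 + 1 + 1 + 1 = 8.
(H·H^T)[2][4] = Σ_j H[2][j]·H[4][j] = (-1)·(1) + (-1)·(1) + (1)·(1) + (1)·(1) + (-1)·(-1) + (-1)·(-1) + (-1)·(1) + (-1)·(1) = -1 + -1 + 1 + 1 + 1 + 1 + -1 + -1 = 0.
So rows 2 and 4 are orthogonal; the diagonal entry equals n = 8.

(2,2) entry = 8; (2,4) entry = 0.


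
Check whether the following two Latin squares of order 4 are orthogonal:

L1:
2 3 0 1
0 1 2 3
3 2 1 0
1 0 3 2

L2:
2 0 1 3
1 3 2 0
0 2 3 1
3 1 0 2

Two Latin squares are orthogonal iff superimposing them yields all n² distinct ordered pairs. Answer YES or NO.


Form the n² = 16 superimposed pairs (L1[i][j], L2[i][j]), row by row (rows and columns indexed from 0):
row 0: (2,2) (3,0) (0,1) (1,3)
row 1: (0,1) (1,3) (2,2) (3,0)
row 2: (3,0) (2,2) (1,3) (0,1)
row 3: (1,3) (0,1) (3,0) (2,2)
Orthogonality requires all 16 pairs distinct.
But the pair (0,1) repeats: cell (0,2) has L1 = 0, L2 = 1, and cell (1,0) has L1 = 0, L2 = 1.
A repeated pair means some other pair never occurs (only 4 distinct pairs out of 16), so the squares are not orthogonal.
Conclusion: NO.

NO


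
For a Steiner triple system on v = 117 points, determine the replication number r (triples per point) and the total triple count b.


An STS(v) is a 2-(v, 3, 1) BIBD: block size k = 3, λ = 1.
Replication: r(k − 1) = λ(v − 1) ⇒ r·2 = 117 − 1 = 116 ⇒ r = 58.
Block count: b = v(v − 1)/6 = 117·116/6 = 13572/6 = 2262.

r = 58, b = 2262.


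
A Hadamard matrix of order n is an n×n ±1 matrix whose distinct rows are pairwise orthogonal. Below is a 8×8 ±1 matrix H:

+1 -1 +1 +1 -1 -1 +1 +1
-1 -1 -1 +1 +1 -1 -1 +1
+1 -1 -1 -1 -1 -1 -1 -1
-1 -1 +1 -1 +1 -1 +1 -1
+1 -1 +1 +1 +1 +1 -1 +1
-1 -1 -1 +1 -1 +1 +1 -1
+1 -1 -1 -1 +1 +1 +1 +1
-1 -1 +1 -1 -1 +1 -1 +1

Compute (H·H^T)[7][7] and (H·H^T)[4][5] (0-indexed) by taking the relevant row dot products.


Row 4 of H: [1, -1, 1, 1, 1, 1, -1, 1].
Row 5 of H: [-1, -1, -1, 1, -1, 1, 1, -1].
Row 7 of H: [-1, -1, 1, -1, -1, 1, -1, 1].
(H·H^T)[7][7] = Σ_j H[7][j]·H[7][j] = (-1)² + (-1)² + (1)² + (-1)² + (-1)² + (1)² + (-1)² + (1)² = 1 + 1 + 1 + 1 + 1 + 1 + 1 + 1 = 8.
(H·H^T)[4][5] = Σ_j H[4][j]·H[5][j] = (1)·(-1) + (-1)·(-1) + (1)·(-1) + (1)·(1) + (1)·(-1) + (1)·(1) + (-1)·(1) + (1)·(-1) = -1 + 1 + -1 + 1 + -1 + 1 + -1 + -1 = -2.
Rows 4 and 5 are not orthogonal (dot product = -2 ≠ 0), so H is not a Hadamard matrix.

(7,7) entry = 8; (4,5) entry = -2.


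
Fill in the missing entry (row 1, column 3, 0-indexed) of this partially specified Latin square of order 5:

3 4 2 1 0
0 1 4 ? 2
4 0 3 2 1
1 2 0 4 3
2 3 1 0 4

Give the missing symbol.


Row 1 contains symbols [0, 1, 2, 4] — missing [3].
Column 3 contains symbols [0, 1, 2, 4] — missing [3].
The missing symbol must appear in both missing sets; intersection = [3].
Therefore the hidden value is 3.

Missing value = 3.


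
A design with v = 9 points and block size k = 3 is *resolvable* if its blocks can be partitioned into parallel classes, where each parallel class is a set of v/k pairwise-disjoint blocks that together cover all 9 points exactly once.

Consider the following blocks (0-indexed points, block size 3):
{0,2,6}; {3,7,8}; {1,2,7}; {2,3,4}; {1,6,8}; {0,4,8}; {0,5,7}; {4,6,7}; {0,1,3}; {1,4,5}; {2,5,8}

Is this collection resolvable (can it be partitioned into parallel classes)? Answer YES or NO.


v = 9, block size k = 3, number of blocks = 11.
For resolvability, blocks must partition into parallel classes of size v/k = 3.
Total blocks must therefore be a multiple of 3: 11 = 3·3 + 2 ⇒ not divisible ✗.
Resolvable? NO.

NO


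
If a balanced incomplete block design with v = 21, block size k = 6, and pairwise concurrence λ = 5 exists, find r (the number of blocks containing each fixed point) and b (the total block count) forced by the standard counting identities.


Any 2-(v, k, λ) BIBD satisfies two necessary conditions:
  (i)  Each point sits in r blocks, and counting incidences through any fixed point gives r(k − 1) = λ(v − 1), so r = λ(v − 1)/(k − 1).
  (ii) Total incidences bk = vr, so b = vr/k.
Step 1: r = λ(v − 1)/(k − 1) = 5·(21 − 1)/(6 − 1) = 5·20/5 = 100/5 = 20.
Step 2: b = vr/k = 21·20/6 = 420/6 = 70.
Check integrality: r = 20 ∈ Z ✓, b = 70 ∈ Z ✓.
(These identities are necessary conditions: they determine r and b for any design with these parameters, but do not by themselves prove that one exists.)

r = 20, b = 70.


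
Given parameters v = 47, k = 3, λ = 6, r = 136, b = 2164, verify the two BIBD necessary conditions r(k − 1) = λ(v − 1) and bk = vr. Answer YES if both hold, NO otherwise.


Condition (i): r(k − 1) = 136·2 = 272; λ(v − 1) = 6·46 = 276. Match? NO.
Condition (ii): bk = 2164·3 = 6492; vr = 47·136 = 6392. Match? NO.
Both conditions hold? NO.

NO


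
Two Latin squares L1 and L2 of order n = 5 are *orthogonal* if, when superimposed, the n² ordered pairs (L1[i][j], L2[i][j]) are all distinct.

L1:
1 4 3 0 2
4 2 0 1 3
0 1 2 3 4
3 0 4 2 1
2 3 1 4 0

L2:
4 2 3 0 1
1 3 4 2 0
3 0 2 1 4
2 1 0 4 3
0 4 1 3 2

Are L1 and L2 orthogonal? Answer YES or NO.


Form the n² = 25 superimposed pairs (L1[i][j], L2[i][j]), row by row (rows and columns indexed from 0):
row 0: (1,4) (4,2) (3,3) (0,0) (2,1)
row 1: (4,1) (2,3) (0,4) (1,2) (3,0)
row 2: (0,3) (1,0) (2,2) (3,1) (4,4)
row 3: (3,2) (0,1) (4,0) (2,4) (1,3)
row 4: (2,0) (3,4) (1,1) (4,3) (0,2)
Orthogonality requires all 25 pairs distinct.
Check by first coordinate: for each symbol s of L1, list the L2 entries in the n cells where L1 = s; they must all differ.
  L1 = 0: L2 entries (in reading order) 0, 4, 3, 1, 2 — all 5 distinct ✓
  L1 = 1: L2 entries (in reading order) 4, 2, 0, 3, 1 — all 5 distinct ✓
  L1 = 2: L2 entries (in reading order) 1, 3, 2, 4, 0 — all 5 distinct ✓
  L1 = 3: L2 entries (in reading order) 3, 0, 1, 2, 4 — all 5 distinct ✓
  L1 = 4: L2 entries (in reading order) 2, 1, 4, 0, 3 — all 5 distinct ✓
Every symbol of L1 meets every symbol of L2 exactly once, so all 25 pairs are distinct (25 of 25).
Conclusion: YES.

YES


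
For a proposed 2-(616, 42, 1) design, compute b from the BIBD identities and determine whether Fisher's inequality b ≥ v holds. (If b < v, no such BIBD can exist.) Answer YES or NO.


r = λ(v − 1)/(k − 1) = 1·615/41 = 15.
b = vr/k = 616·15/42 = 220.
Fisher's inequality: b ≥ v ⇔ 220 ≥ 616? NO.

NO


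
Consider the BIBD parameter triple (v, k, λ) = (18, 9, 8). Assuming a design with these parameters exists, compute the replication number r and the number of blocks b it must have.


Any 2-(v, k, λ) BIBD satisfies two necessary conditions:
  (i)  Each point sits in r blocks, and counting incidences through any fixed point gives r(k − 1) = λ(v − 1), so r = λ(v − 1)/(k − 1).
  (ii) Total incidences bk = vr, so b = vr/k.
Step 1: r = λ(v − 1)/(k − 1) = 8·(18 − 1)/(9 − 1) = 8·17/8 = 136/8 = 17.
Step 2: b = vr/k = 18·17/9 = 306/9 = 34.
Check integrality: r = 17 ∈ Z ✓, b = 34 ∈ Z ✓.
(These identities are necessary conditions: they determine r and b for any design with these parameters, but do not by themselves prove that one exists.)

r = 17, b = 34.


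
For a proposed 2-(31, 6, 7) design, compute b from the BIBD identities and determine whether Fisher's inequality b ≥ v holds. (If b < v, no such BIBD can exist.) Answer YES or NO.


r = λ(v − 1)/(k − 1) = 7·30/5 = 42.
b = vr/k = 31·42/6 = 217.
Fisher's inequality: b ≥ v ⇔ 217 ≥ 31? YES.

YES


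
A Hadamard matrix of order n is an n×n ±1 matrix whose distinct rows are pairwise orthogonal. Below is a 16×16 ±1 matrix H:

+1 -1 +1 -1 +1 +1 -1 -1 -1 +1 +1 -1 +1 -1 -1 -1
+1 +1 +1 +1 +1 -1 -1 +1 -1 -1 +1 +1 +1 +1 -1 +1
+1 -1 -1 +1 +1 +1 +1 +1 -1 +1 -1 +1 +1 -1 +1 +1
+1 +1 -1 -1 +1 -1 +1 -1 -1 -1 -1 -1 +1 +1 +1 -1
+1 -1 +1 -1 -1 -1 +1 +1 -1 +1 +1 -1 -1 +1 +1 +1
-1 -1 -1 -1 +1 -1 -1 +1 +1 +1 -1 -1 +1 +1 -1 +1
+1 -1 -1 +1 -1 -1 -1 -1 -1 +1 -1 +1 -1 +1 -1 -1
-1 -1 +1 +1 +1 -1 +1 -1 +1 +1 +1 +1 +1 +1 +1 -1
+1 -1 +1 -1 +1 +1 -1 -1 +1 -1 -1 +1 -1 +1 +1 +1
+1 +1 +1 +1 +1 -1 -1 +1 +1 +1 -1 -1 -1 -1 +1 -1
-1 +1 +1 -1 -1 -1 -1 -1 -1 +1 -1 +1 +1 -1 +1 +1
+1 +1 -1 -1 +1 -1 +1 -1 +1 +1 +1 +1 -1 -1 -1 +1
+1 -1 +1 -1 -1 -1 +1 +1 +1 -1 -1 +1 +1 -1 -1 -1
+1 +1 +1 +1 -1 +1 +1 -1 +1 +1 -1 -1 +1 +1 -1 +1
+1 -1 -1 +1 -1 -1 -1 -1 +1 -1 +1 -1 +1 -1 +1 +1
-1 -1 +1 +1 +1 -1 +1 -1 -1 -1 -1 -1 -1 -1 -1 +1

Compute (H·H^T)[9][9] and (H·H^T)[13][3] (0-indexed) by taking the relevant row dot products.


Row 3 of H: [1, 1, -1, -1, 1, -1, 1, -1, -1, -1, -1, -1, 1, 1, 1, -1].
Row 9 of H: [1, 1, 1, 1, 1, -1, -1, 1, 1, 1, -1, -1, -1, -1, 1, -1].
Row 13 of H: [1, 1, 1, 1, -1, 1, 1, -1, 1, 1, -1, -1, 1, 1, -1, 1].
(H·H^T)[9][9] = Σ_j H[9][j]·H[9][j] = (1)² + (1)² + (1)² + (1)² + (1)² + (-1)² + (-1)² + (1)² + (1)² + (1)² + (-1)² + (-1)² + (-1)² + (-1)² + (1)² + (-1)² = 1 + 1 + 1 + 1 + 1 + 1 + 1 + 1 + 1 + 1 + 1 + 1 + 1 + 1 + 1 + 1 = 16.
(H·H^T)[13][3] = Σ_j H[13][j]·H[3][j] = (1)·(1) + (1)·(1) + (1)·(-1) + (1)·(-1) + (-1)·(1) + (1)·(-1) + (1)·(1) + (-1)·(-1) + (1)·(-1) + (1)·(-1) + (-1)·(-1) + (-1)·(-1) + (1)·(1) + (1)·(1) + (-1)·(1) + (1)·(-1) = 1 + 1 + -1 + -1 + -1 + -1 + 1 + 1 + -1 + -1 + 1 + 1 + 1 + 1 + -1 + -1 = 0.
So rows 13 and 3 are orthogonal; the diagonal entry equals n = 16.

(9,9) entry = 16; (13,3) entry = 0.


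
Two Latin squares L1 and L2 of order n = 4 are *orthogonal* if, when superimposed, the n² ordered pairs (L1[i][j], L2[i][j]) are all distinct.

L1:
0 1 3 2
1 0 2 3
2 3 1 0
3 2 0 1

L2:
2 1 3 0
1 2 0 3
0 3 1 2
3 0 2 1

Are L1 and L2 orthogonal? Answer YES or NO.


Form the n² = 16 superimposed pairs (L1[i][j], L2[i][j]), row by row (rows and columns indexed from 0):
row 0: (0,2) (1,1) (3,3) (2,0)
row 1: (1,1) (0,2) (2,0) (3,3)
row 2: (2,0) (3,3) (1,1) (0,2)
row 3: (3,3) (2,0) (0,2) (1,1)
Orthogonality requires all 16 pairs distinct.
But the pair (1,1) repeats: cell (0,1) has L1 = 1, L2 = 1, and cell (1,0) has L1 = 1, L2 = 1.
A repeated pair means some other pair never occurs (only 4 distinct pairs out of 16), so the squares are not orthogonal.
Conclusion: NO.

NO


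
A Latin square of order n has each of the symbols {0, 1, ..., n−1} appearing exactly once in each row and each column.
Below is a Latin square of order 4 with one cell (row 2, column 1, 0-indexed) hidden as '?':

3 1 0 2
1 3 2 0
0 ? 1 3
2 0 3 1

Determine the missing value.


Row 2 contains symbols [0, 1, 3] — missing [2].
Column 1 contains symbols [0, 1, 3] — missing [2].
The missing symbol must appear in both missing sets; intersection = [2].
Therefore the hidden value is 2.

Missing value = 2.


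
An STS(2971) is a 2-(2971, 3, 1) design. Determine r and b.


An STS(v) is a 2-(v, 3, 1) BIBD: block size k = 3, λ = 1.
Replication: r(k − 1) = λ(v − 1) ⇒ r·2 = 2971 − 1 = 2970 ⇒ r = 1485.
Block count: bk = vr ⇒ b·3 = 2971·1485 = 4411935 ⇒ b = 1470645.
(Check via b = v(v − 1)/6 = 2971·2970/6 = 8823870/6 = 1470645.)

r = 1485, b = 1470645.


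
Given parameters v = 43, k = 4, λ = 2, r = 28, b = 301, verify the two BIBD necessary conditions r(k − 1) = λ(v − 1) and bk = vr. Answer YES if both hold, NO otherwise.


Condition (i): r(k − 1) = 28·3 = 84; λ(v − 1) = 2·42 = 84. Match? YES.
Condition (ii): bk = 301·4 = 1204; vr = 43·28 = 1204. Match? YES.
Both conditions hold? YES.

YES


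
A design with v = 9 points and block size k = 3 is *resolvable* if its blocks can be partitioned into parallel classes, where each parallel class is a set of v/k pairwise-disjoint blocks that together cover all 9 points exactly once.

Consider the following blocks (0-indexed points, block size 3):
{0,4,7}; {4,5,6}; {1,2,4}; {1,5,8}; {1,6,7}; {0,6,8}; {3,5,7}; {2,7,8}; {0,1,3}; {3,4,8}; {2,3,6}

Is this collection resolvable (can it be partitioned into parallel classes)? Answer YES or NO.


v = 9, block size k = 3, number of blocks = 11.
For resolvability, blocks must partition into parallel classes of size v/k = 3.
Total blocks must therefore be a multiple of 3: 11 = 3·3 + 2 ⇒ not divisible ✗.
Resolvable? NO.

NO


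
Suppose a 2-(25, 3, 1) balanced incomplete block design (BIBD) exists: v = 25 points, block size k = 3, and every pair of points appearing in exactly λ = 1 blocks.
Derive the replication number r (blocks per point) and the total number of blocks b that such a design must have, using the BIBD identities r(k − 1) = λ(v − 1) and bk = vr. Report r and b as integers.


Any 2-(v, k, λ) BIBD satisfies two necessary conditions:
  (i)  Each point sits in r blocks, and counting incidences through any fixed point gives r(k − 1) = λ(v − 1), so r = λ(v − 1)/(k − 1).
  (ii) Total incidences bk = vr, so b = vr/k.
Step 1: r = λ(v − 1)/(k − 1) = 1·(25 − 1)/(3 − 1) = 1·24/2 = 24/2 = 12.
Step 2: b = vr/k = 25·12/3 = 300/3 = 100.
Check integrality: r = 12 ∈ Z ✓, b = 100 ∈ Z ✓.
(These identities are necessary conditions: they determine r and b for any design with these parameters, but do not by themselves prove that one exists.)

r = 12, b = 100.


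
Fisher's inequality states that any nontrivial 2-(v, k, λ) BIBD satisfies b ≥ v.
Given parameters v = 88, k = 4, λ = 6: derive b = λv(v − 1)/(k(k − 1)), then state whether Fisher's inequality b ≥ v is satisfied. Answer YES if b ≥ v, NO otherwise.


b = λv(v − 1)/(k(k − 1)) = 6·88·87/(4·3) = 45936/12 = 3828.
Compare with v = 88: b ≥ v, so Fisher's inequality holds.

YES


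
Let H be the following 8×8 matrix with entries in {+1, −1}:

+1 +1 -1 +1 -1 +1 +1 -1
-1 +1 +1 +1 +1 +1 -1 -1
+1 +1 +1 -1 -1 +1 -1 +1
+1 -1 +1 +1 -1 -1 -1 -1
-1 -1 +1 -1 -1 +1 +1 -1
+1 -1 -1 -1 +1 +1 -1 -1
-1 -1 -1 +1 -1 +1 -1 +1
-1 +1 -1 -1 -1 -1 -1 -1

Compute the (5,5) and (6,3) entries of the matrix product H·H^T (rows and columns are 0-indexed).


Row 3 of H: [1, -1, 1, 1, -1, -1, -1, -1].
Row 5 of H: [1, -1, -1, -1, 1, 1, -1, -1].
Row 6 of H: [-1, -1, -1, 1, -1, 1, -1, 1].
(H·H^T)[5][5] = Σ_j H[5][j]·H[5][j] = (1)² + (-1)² + (-1)² + (-1)² + (1)² + (1)² + (-1)² + (-1)² = 1 + 1 + 1 + 1 + 1 + 1 + 1 + 1 = 8.
(H·H^T)[6][3] = Σ_j H[6][j]·H[3][j] = (-1)·(1) + (-1)·(-1) + (-1)·(1) + (1)·(1) + (-1)·(-1) + (1)·(-1) + (-1)·(-1) + (1)·(-1) = -1 + 1 + -1 + 1 + 1 + -1 + 1 + -1 = 0.
So rows 6 and 3 are orthogonal; the diagonal entry equals n = 8.

(5,5) entry = 8; (6,3) entry = 0.


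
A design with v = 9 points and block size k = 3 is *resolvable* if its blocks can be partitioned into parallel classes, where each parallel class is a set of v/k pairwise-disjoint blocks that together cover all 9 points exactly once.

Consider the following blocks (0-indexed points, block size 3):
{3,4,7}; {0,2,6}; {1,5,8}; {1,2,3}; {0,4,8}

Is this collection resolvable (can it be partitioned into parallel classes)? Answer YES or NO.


v = 9, block size k = 3, number of blocks = 5.
For resolvability, blocks must partition into parallel classes of size v/k = 3.
Total blocks must therefore be a multiple of 3: 5 = 3·1 + 2 ⇒ not divisible ✗.
Resolvable? NO.

NO


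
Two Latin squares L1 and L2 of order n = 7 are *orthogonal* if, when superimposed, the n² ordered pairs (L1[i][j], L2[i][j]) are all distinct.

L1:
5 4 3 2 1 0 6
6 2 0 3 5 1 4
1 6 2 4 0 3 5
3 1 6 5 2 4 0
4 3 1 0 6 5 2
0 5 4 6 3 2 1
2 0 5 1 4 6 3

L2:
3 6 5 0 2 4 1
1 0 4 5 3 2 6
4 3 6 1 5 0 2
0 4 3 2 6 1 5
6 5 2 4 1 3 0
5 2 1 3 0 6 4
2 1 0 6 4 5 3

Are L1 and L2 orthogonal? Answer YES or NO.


Form the n² = 49 superimposed pairs (L1[i][j], L2[i][j]), row by row (rows and columns indexed from 0):
row 0: (5,3) (4,6) (3,5) (2,0) (1,2) (0,4) (6,1)
row 1: (6,1) (2,0) (0,4) (3,5) (5,3) (1,2) (4,6)
row 2: (1,4) (6,3) (2,6) (4,1) (0,5) (3,0) (5,2)
row 3: (3,0) (1,4) (6,3) (5,2) (2,6) (4,1) (0,5)
row 4: (4,6) (3,5) (1,2) (0,4) (6,1) (5,3) (2,0)
row 5: (0,5) (5,2) (4,1) (6,3) (3,0) (2,6) (1,4)
row 6: (2,2) (0,1) (5,0) (1,6) (4,4) (6,5) (3,3)
Orthogonality requires all 49 pairs distinct.
But the pair (6,1) repeats: cell (0,6) has L1 = 6, L2 = 1, and cell (1,0) has L1 = 6, L2 = 1.
A repeated pair means some other pair never occurs (only 21 distinct pairs out of 49), so the squares are not orthogonal.
Conclusion: NO.

NO


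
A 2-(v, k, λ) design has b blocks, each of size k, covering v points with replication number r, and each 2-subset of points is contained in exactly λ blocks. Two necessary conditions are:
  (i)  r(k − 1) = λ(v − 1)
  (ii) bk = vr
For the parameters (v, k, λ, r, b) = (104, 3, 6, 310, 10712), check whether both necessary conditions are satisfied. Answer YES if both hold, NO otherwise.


Condition (i): r(k − 1) = 310·2 = 620; λ(v − 1) = 6·103 = 618. Match? NO.
Condition (ii): bk = 10712·3 = 32136; vr = 104·310 = 32240. Match? NO.
Both conditions hold? NO.

NO


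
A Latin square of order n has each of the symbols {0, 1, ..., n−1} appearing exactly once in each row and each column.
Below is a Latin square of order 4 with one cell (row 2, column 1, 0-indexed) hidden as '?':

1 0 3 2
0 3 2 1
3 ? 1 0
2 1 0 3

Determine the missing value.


Row 2 contains symbols [0, 1, 3] — missing [2].
Column 1 contains symbols [0, 1, 3] — missing [2].
The missing symbol must appear in both missing sets; intersection = [2].
Therefore the hidden value is 2.

Missing value = 2.


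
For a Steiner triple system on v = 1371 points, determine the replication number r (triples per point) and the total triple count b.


An STS(v) is a 2-(v, 3, 1) BIBD: block size k = 3, λ = 1.
Replication: r(k − 1) = λ(v − 1) ⇒ r·2 = 1371 − 1 = 1370 ⇒ r = 685.
Block count: bk = vr ⇒ b·3 = 1371·685 = 939135 ⇒ b = 313045.

r = 685, b = 313045.


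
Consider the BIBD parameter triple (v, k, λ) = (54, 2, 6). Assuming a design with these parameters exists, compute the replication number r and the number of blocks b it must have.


Any 2-(v, k, λ) BIBD satisfies two necessary conditions:
  (i)  Each point sits in r blocks, and counting incidences through any fixed point gives r(k − 1) = λ(v − 1), so r = λ(v − 1)/(k − 1).
  (ii) Total incidences bk = vr, so b = vr/k.
Step 1: r = λ(v − 1)/(k − 1) = 6·(54 − 1)/(2 − 1) = 6·53/1 = 318/1 = 318.
Step 2: b = vr/k = 54·318/2 = 17172/2 = 8586.
Check integrality: r = 318 ∈ Z ✓, b = 8586 ∈ Z ✓.
(These identities are necessary conditions: they determine r and b for any design with these parameters, but do not by themselves prove that one exists.)

r = 318, b = 8586.


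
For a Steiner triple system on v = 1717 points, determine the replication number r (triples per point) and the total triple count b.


An STS(v) is a 2-(v, 3, 1) BIBD: block size k = 3, λ = 1.
Replication: r(k − 1) = λ(v − 1) ⇒ r·2 = 1717 − 1 = 1716 ⇒ r = 858.
Block count: b = v(v − 1)/6 = 1717·1716/6 = 2946372/6 = 491062.

r = 858, b = 491062.


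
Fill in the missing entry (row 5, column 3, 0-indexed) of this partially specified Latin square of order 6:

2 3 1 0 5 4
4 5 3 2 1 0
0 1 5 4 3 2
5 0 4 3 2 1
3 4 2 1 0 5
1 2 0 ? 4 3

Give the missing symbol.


Row 5 contains symbols [0, 1, 2, 3, 4] — missing [5].
Column 3 contains symbols [0, 1, 2, 3, 4] — missing [5].
The missing symbol must appear in both missing sets; intersection = [5].
Therefore the hidden value is 5.

Missing value = 5.


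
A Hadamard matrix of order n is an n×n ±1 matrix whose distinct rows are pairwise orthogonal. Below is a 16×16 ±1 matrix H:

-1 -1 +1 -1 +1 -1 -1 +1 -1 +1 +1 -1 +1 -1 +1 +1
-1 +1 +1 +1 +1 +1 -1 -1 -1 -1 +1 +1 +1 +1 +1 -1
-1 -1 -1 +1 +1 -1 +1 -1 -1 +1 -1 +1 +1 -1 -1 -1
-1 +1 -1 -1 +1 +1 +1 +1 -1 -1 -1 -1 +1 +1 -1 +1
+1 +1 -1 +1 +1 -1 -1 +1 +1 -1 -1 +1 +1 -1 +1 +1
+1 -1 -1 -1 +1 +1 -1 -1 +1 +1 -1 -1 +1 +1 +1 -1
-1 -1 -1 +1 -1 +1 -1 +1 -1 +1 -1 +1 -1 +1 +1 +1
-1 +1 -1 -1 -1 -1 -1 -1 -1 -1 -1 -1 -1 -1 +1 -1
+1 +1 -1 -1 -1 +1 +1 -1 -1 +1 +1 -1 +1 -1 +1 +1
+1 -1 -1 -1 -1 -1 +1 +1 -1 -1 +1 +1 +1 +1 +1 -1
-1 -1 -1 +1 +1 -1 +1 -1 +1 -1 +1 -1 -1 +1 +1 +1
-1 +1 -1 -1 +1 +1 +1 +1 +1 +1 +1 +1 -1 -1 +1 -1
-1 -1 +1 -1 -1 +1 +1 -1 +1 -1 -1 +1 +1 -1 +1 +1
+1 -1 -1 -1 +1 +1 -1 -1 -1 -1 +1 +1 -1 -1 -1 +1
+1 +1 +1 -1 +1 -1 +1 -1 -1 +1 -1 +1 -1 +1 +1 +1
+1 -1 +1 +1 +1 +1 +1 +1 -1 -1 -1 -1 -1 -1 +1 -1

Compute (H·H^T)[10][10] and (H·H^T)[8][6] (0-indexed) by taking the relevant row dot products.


Row 6 of H: [-1, -1, -1, 1, -1, 1, -1, 1, -1, 1, -1, 1, -1, 1, 1, 1].
Row 8 of H: [1, 1, -1, -1, -1, 1, 1, -1, -1, 1, 1, -1, 1, -1, 1, 1].
Row 10 of H: [-1, -1, -1, 1, 1, -1, 1, -1, 1, -1, 1, -1, -1, 1, 1, 1].
(H·H^T)[10][10] = Σ_j H[10][j]·H[10][j] = (-1)² + (-1)² + (-1)² + (1)² + (1)² + (-1)² + (1)² + (-1)² + (1)² + (-1)² + (1)² + (-1)² + (-1)² + (1)² + (1)² + (1)² = 1 + 1 + 1 + 1 + 1 + 1 + 1 + 1 + 1 + 1 + 1 + 1 + 1 + 1 + 1 + 1 = 16.
(H·H^T)[8][6] = Σ_j H[8][j]·H[6][j] = (1)·(-1) + (1)·(-1) + (-1)·(-1) + (-1)·(1) + (-1)·(-1) + (1)·(1) + (1)·(-1) + (-1)·(1) + (-1)·(-1) + (1)·(1) + (1)·(-1) + (-1)·(1) + (1)·(-1) + (-1)·(1) + (1)·(1) + (1)·(1) = -1 + -1 + 1 + -1 + 1 + 1 + -1 + -1 + 1 + 1 + -1 + -1 + -1 + -1 + 1 + 1 = -2.
Rows 8 and 6 are not orthogonal (dot product = -2 ≠ 0), so H is not a Hadamard matrix.

(10,10) entry = 16; (8,6) entry = -2.


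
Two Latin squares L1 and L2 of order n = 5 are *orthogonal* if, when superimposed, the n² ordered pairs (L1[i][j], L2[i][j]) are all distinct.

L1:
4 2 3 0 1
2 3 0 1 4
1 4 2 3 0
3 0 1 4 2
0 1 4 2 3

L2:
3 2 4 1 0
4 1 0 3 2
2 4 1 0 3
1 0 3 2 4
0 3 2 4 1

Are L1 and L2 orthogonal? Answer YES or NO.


Form the n² = 25 superimposed pairs (L1[i][j], L2[i][j]), row by row (rows and columns indexed from 0):
row 0: (4,3) (2,2) (3,4) (0,1) (1,0)
row 1: (2,4) (3,1) (0,0) (1,3) (4,2)
row 2: (1,2) (4,4) (2,1) (3,0) (0,3)
row 3: (3,1) (0,0) (1,3) (4,2) (2,4)
row 4: (0,0) (1,3) (4,2) (2,4) (3,1)
Orthogonality requires all 25 pairs distinct.
But the pair (3,1) repeats: cell (1,1) has L1 = 3, L2 = 1, and cell (3,0) has L1 = 3, L2 = 1.
A repeated pair means some other pair never occurs (only 15 distinct pairs out of 25), so the squares are not orthogonal.
Conclusion: NO.

NO


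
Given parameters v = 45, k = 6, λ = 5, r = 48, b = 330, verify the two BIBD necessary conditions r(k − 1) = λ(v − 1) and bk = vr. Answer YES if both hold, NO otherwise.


Condition (i): r(k − 1) = 48·5 = 240; λ(v − 1) = 5·44 = 220. Match? NO.
Condition (ii): bk = 330·6 = 1980; vr = 45·48 = 2160. Match? NO.
Both conditions hold? NO.

NO


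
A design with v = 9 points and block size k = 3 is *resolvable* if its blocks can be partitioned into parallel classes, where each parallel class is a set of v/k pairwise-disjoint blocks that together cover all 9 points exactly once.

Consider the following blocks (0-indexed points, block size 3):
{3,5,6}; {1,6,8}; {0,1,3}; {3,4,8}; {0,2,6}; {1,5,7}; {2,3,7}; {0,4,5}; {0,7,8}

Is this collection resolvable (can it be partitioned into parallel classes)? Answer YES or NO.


v = 9, block size k = 3, number of blocks = 9.
For resolvability, blocks must partition into parallel classes of size v/k = 3.
Total blocks must therefore be a multiple of 3: 9 = 3·3 + 0 ⇒ divisible ✓.
Consider block {3,5,6}. The only other block(s) in the collection disjoint from it are {0,7,8} — just 1 block(s). Any parallel class containing {3,5,6} would need 2 other blocks each disjoint from it, so no parallel class of size 3 can contain {3,5,6}.
Since every block must belong to some parallel class in a resolution, the collection cannot be partitioned into parallel classes.
Resolvable? NO.

NO


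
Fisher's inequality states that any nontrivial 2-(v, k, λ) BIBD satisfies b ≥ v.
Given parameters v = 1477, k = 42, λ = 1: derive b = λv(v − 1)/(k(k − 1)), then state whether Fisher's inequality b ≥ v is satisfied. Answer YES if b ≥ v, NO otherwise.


b = λv(v − 1)/(k(k − 1)) = 1·1477·1476/(42·41) = 2180052/1722 = 1266.
Compare with v = 1477: b < v, so Fisher's inequality fails.

NO


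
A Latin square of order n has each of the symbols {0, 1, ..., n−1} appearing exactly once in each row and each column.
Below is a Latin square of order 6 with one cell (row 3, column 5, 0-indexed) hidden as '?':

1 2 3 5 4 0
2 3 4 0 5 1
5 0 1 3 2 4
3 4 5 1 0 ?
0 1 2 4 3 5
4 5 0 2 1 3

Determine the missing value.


Row 3 contains symbols [0, 1, 3, 4, 5] — missing [2].
Column 5 contains symbols [0, 1, 3, 4, 5] — missing [2].
The missing symbol must appear in both missing sets; intersection = [2].
Therefore the hidden value is 2.

Missing value = 2.


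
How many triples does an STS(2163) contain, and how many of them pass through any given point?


An STS(v) is a 2-(v, 3, 1) BIBD: block size k = 3, λ = 1.
Replication: r(k − 1) = λ(v − 1) ⇒ r·2 = 2163 − 1 = 2162 ⇒ r = 1081.
Block count: b = v(v − 1)/6 = 2163·2162/6 = 4676406/6 = 779401.
(Check via bk = vr: 779401·3 = 2338203 = 2163·1081 = 2338203 ✓.)

r = 1081, b = 779401.


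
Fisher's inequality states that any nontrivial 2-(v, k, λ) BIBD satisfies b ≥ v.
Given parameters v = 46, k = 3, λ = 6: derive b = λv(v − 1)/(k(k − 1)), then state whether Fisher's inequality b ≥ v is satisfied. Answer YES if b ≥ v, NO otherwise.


r = λ(v − 1)/(k − 1) = 6·45/2 = 135.
b = vr/k = 46·135/3 = 2070.
Fisher's inequality: b ≥ v ⇔ 2070 ≥ 46? YES.

YES


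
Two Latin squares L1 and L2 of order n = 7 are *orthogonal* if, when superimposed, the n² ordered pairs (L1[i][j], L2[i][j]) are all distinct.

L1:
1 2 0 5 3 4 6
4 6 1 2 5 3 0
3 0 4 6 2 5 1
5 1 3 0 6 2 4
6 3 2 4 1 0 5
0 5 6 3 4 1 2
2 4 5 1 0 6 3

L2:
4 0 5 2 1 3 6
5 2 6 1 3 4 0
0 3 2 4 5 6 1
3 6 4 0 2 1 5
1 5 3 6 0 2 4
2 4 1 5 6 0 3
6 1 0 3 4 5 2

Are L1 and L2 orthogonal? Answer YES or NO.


Form the n² = 49 superimposed pairs (L1[i][j], L2[i][j]), row by row (rows and columns indexed from 0):
row 0: (1,4) (2,0) (0,5) (5,2) (3,1) (4,3) (6,6)
row 1: (4,5) (6,2) (1,6) (2,1) (5,3) (3,4) (0,0)
row 2: (3,0) (0,3) (4,2) (6,4) (2,5) (5,6) (1,1)
row 3: (5,3) (1,6) (3,4) (0,0) (6,2) (2,1) (4,5)
row 4: (6,1) (3,5) (2,3) (4,6) (1,0) (0,2) (5,4)
row 5: (0,2) (5,4) (6,1) (3,5) (4,6) (1,0) (2,3)
row 6: (2,6) (4,1) (5,0) (1,3) (0,4) (6,5) (3,2)
Orthogonality requires all 49 pairs distinct.
But the pair (5,3) repeats: cell (1,4) has L1 = 5, L2 = 3, and cell (3,0) has L1 = 5, L2 = 3.
A repeated pair means some other pair never occurs (only 35 distinct pairs out of 49), so the squares are not orthogonal.
Conclusion: NO.

NO


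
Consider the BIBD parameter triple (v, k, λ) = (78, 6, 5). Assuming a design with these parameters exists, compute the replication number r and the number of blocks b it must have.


Any 2-(v, k, λ) BIBD satisfies two necessary conditions:
  (i)  Each point sits in r blocks, and counting incidences through any fixed point gives r(k − 1) = λ(v − 1), so r = λ(v − 1)/(k − 1).
  (ii) Total incidences bk = vr, so b = vr/k.
Step 1: r = λ(v − 1)/(k − 1) = 5·(78 − 1)/(6 − 1) = 5·77/5 = 385/5 = 77.
Step 2: b = vr/k = 78·77/6 = 6006/6 = 1001.
Check integrality: r = 77 ∈ Z ✓, b = 1001 ∈ Z ✓.
(These identities are necessary conditions: they determine r and b for any design with these parameters, but do not by themselves prove that one exists.)

r = 77, b = 1001.


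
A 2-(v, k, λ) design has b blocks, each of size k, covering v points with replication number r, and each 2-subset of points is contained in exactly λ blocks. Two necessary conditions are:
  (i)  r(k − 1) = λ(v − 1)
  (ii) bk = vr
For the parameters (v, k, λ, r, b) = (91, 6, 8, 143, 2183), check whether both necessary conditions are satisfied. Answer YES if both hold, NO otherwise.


Condition (i): r(k − 1) = 143·5 = 715; λ(v − 1) = 8·90 = 720. Match? NO.
Condition (ii): bk = 2183·6 = 13098; vr = 91·143 = 13013. Match? NO.
Both conditions hold? NO.

NO


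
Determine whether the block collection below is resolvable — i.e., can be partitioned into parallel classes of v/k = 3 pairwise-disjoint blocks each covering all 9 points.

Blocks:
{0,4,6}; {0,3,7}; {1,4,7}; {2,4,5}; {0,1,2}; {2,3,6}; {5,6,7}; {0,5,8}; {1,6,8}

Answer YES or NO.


v = 9, block size k = 3, number of blocks = 9.
For resolvability, blocks must partition into parallel classes of size v/k = 3.
Total blocks must therefore be a multiple of 3: 9 = 3·3 + 0 ⇒ divisible ✓.
Consider block {0,4,6}. It intersects every other block in the collection, so no parallel class of size 3 can contain it.
Since every block must belong to some parallel class in a resolution, the collection cannot be partitioned into parallel classes.
Resolvable? NO.

NO


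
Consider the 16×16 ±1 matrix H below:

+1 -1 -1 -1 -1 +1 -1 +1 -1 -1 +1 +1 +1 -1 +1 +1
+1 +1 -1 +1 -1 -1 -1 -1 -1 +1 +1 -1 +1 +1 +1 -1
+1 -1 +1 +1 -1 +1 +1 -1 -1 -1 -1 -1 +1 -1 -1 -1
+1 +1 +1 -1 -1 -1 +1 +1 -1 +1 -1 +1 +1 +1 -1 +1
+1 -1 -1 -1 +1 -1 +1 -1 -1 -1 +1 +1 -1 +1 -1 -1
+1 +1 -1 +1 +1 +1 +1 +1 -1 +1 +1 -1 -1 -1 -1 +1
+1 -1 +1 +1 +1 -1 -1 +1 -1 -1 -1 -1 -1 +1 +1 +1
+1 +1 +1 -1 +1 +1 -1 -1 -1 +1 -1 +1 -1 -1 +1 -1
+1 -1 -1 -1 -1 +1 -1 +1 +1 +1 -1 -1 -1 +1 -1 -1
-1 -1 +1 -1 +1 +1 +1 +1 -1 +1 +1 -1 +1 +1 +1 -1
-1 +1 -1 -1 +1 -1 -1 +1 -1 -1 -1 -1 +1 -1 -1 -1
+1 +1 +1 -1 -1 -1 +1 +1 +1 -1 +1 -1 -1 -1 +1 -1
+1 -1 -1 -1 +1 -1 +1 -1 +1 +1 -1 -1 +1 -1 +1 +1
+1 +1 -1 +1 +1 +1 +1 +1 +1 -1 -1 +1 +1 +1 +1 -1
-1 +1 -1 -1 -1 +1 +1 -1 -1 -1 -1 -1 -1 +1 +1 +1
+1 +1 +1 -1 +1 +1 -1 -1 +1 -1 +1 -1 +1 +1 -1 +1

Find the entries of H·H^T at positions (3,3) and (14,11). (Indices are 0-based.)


Row 3 of H: [1, 1, 1, -1, -1, -1, 1, 1, -1, 1, -1, 1, 1, 1, -1, 1].
Row 11 of H: [1, 1, 1, -1, -1, -1, 1, 1, 1, -1, 1, -1, -1, -1, 1, -1].
Row 14 of H: [-1, 1, -1, -1, -1, 1, 1, -1, -1, -1, -1, -1, -1, 1, 1, 1].
(H·H^T)[3][3] = Σ_j H[3][j]·H[3][j] = (1)² + (1)² + (1)² + (-1)² + (-1)² + (-1)² + (1)² + (1)² + (-1)² + (1)² + (-1)² + (1)² + (1)² + (1)² + (-1)² + (1)² = 1 + 1 + 1 + 1 + 1 + 1 + 1 + 1 + 1 + 1 + 1 + 1 + 1 + 1 + 1 + 1 = 16.
(H·H^T)[14][11] = Σ_j H[14][j]·H[11][j] = (-1)·(1) + (1)·(1) + (-1)·(1) + (-1)·(-1) + (-1)·(-1) + (1)·(-1) + (1)·(1) + (-1)·(1) + (-1)·(1) + (-1)·(-1) + (-1)·(1) + (-1)·(-1) + (-1)·(-1) + (1)·(-1) + (1)·(1) + (1)·(-1) = -1 + 1 + -1 + 1 + 1 + -1 + 1 + -1 + -1 + 1 + -1 + 1 + 1 + -1 + 1 + -1 = 0.
So rows 14 and 11 are orthogonal; the diagonal entry equals n = 16.

(3,3) entry = 16; (14,11) entry = 0.


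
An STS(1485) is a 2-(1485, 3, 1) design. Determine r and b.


An STS(v) is a 2-(v, 3, 1) BIBD: block size k = 3, λ = 1.
Replication: r(k − 1) = λ(v − 1) ⇒ r·2 = 1485 − 1 = 1484 ⇒ r = 742.
Block count: b = v(v − 1)/6 = 1485·1484/6 = 2203740/6 = 367290.

r = 742, b = 367290.


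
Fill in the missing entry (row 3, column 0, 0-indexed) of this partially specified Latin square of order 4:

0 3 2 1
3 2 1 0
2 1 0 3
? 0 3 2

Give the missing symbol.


Row 3 contains symbols [0, 2, 3] — missing [1].
Column 0 contains symbols [0, 2, 3] — missing [1].
The missing symbol must appear in both missing sets; intersection = [1].
Therefore the hidden value is 1.

Missing value = 1.


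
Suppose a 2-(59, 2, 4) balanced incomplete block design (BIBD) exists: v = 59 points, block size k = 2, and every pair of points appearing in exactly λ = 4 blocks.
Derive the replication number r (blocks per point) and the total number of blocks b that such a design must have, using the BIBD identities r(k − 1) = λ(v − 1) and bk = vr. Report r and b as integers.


Any 2-(v, k, λ) BIBD satisfies two necessary conditions:
  (i)  Each point sits in r blocks, and counting incidences through any fixed point gives r(k − 1) = λ(v − 1), so r = λ(v − 1)/(k − 1).
  (ii) Total incidences bk = vr, so b = vr/k.
Step 1: r = λ(v − 1)/(k − 1) = 4·(59 − 1)/(2 − 1) = 4·58/1 = 232/1 = 232.
Step 2: b = vr/k = 59·232/2 = 13688/2 = 6844.
Check integrality: r = 232 ∈ Z ✓, b = 6844 ∈ Z ✓.
(These identities are necessary conditions: they determine r and b for any design with these parameters, but do not by themselves prove that one exists.)

r = 232, b = 6844.


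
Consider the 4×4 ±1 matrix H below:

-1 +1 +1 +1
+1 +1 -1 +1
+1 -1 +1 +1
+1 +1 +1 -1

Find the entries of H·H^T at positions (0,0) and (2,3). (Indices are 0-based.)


Row 0 of H: [-1, 1, 1, 1].
Row 2 of H: [1, -1, 1, 1].
Row 3 of H: [1, 1, 1, -1].
(H·H^T)[0][0] = Σ_j H[0][j]·H[0][j] = (-1)² + (1)² + (1)² + (1)² = 1 + 1 + 1 + 1 = 4.
(H·H^T)[2][3] = Σ_j H[2][j]·H[3][j] = (1)·(1) + (-1)·(1) + (1)·(1) + (1)·(-1) = 1 + -1 + 1 + -1 = 0.
So rows 2 and 3 are orthogonal; the diagonal entry equals n = 4.

(0,0) entry = 4; (2,3) entry = 0.


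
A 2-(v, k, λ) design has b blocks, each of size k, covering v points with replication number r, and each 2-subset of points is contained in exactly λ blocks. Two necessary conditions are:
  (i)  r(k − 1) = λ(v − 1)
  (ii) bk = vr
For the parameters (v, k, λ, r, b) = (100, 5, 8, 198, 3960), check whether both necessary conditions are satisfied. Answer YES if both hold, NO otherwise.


Condition (i): r(k − 1) = 198·4 = 792; λ(v − 1) = 8·99 = 792. Match? YES.
Condition (ii): bk = 3960·5 = 19800; vr = 100·198 = 19800. Match? YES.
Both conditions hold? YES.

YES


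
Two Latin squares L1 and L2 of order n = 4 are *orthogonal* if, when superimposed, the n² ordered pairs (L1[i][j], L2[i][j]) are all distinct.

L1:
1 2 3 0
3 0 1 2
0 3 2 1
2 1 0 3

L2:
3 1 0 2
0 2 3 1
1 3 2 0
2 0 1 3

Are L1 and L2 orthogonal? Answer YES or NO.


Form the n² = 16 superimposed pairs (L1[i][j], L2[i][j]), row by row (rows and columns indexed from 0):
row 0: (1,3) (2,1) (3,0) (0,2)
row 1: (3,0) (0,2) (1,3) (2,1)
row 2: (0,1) (3,3) (2,2) (1,0)
row 3: (2,2) (1,0) (0,1) (3,3)
Orthogonality requires all 16 pairs distinct.
But the pair (3,0) repeats: cell (0,2) has L1 = 3, L2 = 0, and cell (1,0) has L1 = 3, L2 = 0.
A repeated pair means some other pair never occurs (only 8 distinct pairs out of 16), so the squares are not orthogonal.
Conclusion: NO.

NO


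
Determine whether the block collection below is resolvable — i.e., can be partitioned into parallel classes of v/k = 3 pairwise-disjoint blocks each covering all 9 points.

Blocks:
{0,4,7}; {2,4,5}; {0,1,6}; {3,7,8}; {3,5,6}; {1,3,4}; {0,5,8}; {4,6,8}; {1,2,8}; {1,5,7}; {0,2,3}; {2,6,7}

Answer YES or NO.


v = 9, block size k = 3, number of blocks = 12.
For resolvability, blocks must partition into parallel classes of size v/k = 3.
Total blocks must therefore be a multiple of 3: 12 = 3·4 + 0 ⇒ divisible ✓.
Greedy packing gives 4 candidate class(es). Each should be a full parallel class (size 3, covers all 9 points).
  Class 1 (3 blocks): {0,4,7}; {3,5,6}; {1,2,8}. Points covered: [0, 1, 2, 3, 4, 5, 6, 7, 8].
  Class 2 (3 blocks): {2,4,5}; {0,1,6}; {3,7,8}. Points covered: [0, 1, 2, 3, 4, 5, 6, 7, 8].
  Class 3 (3 blocks): {1,3,4}; {0,5,8}; {2,6,7}. Points covered: [0, 1, 2, 3, 4, 5, 6, 7, 8].
  Class 4 (3 blocks): {4,6,8}; {1,5,7}; {0,2,3}. Points covered: [0, 1, 2, 3, 4, 5, 6, 7, 8].
All classes full (size 3)? YES. All classes cover every point? YES.
Resolvable? YES.

YES


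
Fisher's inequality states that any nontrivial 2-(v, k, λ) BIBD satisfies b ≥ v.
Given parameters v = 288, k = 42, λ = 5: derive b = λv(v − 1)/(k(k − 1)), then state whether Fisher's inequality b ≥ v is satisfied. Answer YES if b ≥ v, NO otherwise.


b = λv(v − 1)/(k(k − 1)) = 5·288·287/(42·41) = 413280/1722 = 240.
Compare with v = 288: b < v, so Fisher's inequality fails.

NO


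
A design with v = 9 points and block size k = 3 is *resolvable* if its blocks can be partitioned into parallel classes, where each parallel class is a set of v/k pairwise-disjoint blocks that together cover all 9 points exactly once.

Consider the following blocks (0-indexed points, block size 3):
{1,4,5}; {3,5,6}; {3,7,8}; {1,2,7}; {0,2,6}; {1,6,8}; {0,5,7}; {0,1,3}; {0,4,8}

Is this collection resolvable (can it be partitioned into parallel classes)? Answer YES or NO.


v = 9, block size k = 3, number of blocks = 9.
For resolvability, blocks must partition into parallel classes of size v/k = 3.
Total blocks must therefore be a multiple of 3: 9 = 3·3 + 0 ⇒ divisible ✓.
Consider block {1,6,8}. The only other block(s) in the collection disjoint from it are {0,5,7} — just 1 block(s). Any parallel class containing {1,6,8} would need 2 other blocks each disjoint from it, so no parallel class of size 3 can contain {1,6,8}.
Since every block must belong to some parallel class in a resolution, the collection cannot be partitioned into parallel classes.
Resolvable? NO.

NO


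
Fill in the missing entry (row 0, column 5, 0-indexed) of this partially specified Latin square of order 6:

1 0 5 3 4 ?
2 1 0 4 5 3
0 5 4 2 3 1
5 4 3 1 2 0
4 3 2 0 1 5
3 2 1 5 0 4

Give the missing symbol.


Row 0 contains symbols [0, 1, 3, 4, 5] — missing [2].
Column 5 contains symbols [0, 1, 3, 4, 5] — missing [2].
The missing symbol must appear in both missing sets; intersection = [2].
Therefore the hidden value is 2.

Missing value = 2.


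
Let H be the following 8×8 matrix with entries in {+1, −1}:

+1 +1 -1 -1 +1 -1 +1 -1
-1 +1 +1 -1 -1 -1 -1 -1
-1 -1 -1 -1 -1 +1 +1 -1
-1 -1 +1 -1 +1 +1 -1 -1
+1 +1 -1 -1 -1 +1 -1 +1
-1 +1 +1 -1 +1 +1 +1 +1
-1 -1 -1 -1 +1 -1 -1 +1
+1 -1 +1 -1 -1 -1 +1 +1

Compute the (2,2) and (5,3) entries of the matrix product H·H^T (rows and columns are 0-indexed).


Row 2 of H: [-1, -1, -1, -1, -1, 1, 1, -1].
Row 3 of H: [-1, -1, 1, -1, 1, 1, -1, -1].
Row 5 of H: [-1, 1, 1, -1, 1, 1, 1, 1].
(H·H^T)[2][2] = Σ_j H[2][j]·H[2][j] = (-1)² + (-1)² + (-1)² + (-1)² + (-1)² + (1)² + (1)² + (-1)² = 1 + 1 + 1 + 1 + 1 + 1 + 1 + 1 = 8.
(H·H^T)[5][3] = Σ_j H[5][j]·H[3][j] = (-1)·(-1) + (1)·(-1) + (1)·(1) + (-1)·(-1) + (1)·(1) + (1)·(1) + (1)·(-1) + (1)·(-1) = 1 + -1 + 1 + 1 + 1 + 1 + -1 + -1 = 2.
Rows 5 and 3 are not orthogonal (dot product = 2 ≠ 0), so H is not a Hadamard matrix.

(2,2) entry = 8; (5,3) entry = 2.


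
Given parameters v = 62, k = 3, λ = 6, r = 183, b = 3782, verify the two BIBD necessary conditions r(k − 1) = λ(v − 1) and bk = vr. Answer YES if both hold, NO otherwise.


Condition (i): r(k − 1) = 183·2 = 366; λ(v − 1) = 6·61 = 366. Match? YES.
Condition (ii): bk = 3782·3 = 11346; vr = 62·183 = 11346. Match? YES.
Both conditions hold? YES.

YES


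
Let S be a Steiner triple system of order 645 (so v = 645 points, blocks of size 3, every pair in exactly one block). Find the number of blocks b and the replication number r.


An STS(v) is a 2-(v, 3, 1) BIBD: block size k = 3, λ = 1.
Replication: r(k − 1) = λ(v − 1) ⇒ r·2 = 645 − 1 = 644 ⇒ r = 322.
Block count: bk = vr ⇒ b·3 = 645·322 = 207690 ⇒ b = 69230.
(Check via b = v(v − 1)/6 = 645·644/6 = 415380/6 = 69230.)

r = 322, b = 69230.
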